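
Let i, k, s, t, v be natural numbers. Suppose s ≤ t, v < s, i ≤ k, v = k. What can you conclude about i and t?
i < t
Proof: v = k and v < s, thus k < s. Since i ≤ k, i < s. Since s ≤ t, i < t.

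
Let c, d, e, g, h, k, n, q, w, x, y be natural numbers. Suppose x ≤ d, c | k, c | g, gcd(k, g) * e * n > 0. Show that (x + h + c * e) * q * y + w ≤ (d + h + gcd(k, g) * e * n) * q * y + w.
From x ≤ d, x + h ≤ d + h. c | k and c | g, hence c | gcd(k, g). Then c * e | gcd(k, g) * e. Then c * e | gcd(k, g) * e * n. gcd(k, g) * e * n > 0, so c * e ≤ gcd(k, g) * e * n. Since x + h ≤ d + h, x + h + c * e ≤ d + h + gcd(k, g) * e * n. Then (x + h + c * e) * q ≤ (d + h + gcd(k, g) * e * n) * q. Then (x + h + c * e) * q * y ≤ (d + h + gcd(k, g) * e * n) * q * y. Then (x + h + c * e) * q * y + w ≤ (d + h + gcd(k, g) * e * n) * q * y + w.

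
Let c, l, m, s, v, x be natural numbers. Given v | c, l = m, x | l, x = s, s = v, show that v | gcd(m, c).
Since x = s and s = v, x = v. x | l, so v | l. Since l = m, v | m. v | c, so v | gcd(m, c).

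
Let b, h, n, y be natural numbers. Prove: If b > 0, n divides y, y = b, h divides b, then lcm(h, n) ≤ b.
Because y = b and n divides y, n divides b. Since h divides b, lcm(h, n) divides b. Since b > 0, lcm(h, n) ≤ b.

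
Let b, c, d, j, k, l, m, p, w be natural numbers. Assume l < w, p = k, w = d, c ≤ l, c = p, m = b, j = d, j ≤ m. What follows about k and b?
k < b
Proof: Since c = p and p = k, c = k. w = d and l < w, therefore l < d. Since j = d and j ≤ m, d ≤ m. l < d, so l < m. c ≤ l, so c < m. Because c = k, k < m. Since m = b, k < b.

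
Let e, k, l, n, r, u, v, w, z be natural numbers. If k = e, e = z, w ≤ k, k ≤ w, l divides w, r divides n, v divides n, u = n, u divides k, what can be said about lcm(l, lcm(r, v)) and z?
lcm(l, lcm(r, v)) divides z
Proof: k = e and e = z, therefore k = z. From w ≤ k and k ≤ w, w = k. l divides w, so l divides k. r divides n and v divides n, so lcm(r, v) divides n. Because u = n and u divides k, n divides k. Since lcm(r, v) divides n, lcm(r, v) divides k. From l divides k, lcm(l, lcm(r, v)) divides k. Since k = z, lcm(l, lcm(r, v)) divides z.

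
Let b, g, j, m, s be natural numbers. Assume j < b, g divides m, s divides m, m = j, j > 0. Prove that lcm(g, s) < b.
Since g divides m and s divides m, lcm(g, s) divides m. m = j, so lcm(g, s) divides j. Because j > 0, lcm(g, s) ≤ j. Since j < b, lcm(g, s) < b.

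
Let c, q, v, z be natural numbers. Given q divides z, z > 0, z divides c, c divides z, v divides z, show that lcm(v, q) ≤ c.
Because z divides c and c divides z, z = c. Because v divides z and q divides z, lcm(v, q) divides z. Since z > 0, lcm(v, q) ≤ z. z = c, so lcm(v, q) ≤ c.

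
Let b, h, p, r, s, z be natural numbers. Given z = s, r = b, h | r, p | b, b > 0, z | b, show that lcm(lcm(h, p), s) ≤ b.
Since r = b and h | r, h | b. From p | b, lcm(h, p) | b. z = s and z | b, so s | b. lcm(h, p) | b, so lcm(lcm(h, p), s) | b. b > 0, so lcm(lcm(h, p), s) ≤ b.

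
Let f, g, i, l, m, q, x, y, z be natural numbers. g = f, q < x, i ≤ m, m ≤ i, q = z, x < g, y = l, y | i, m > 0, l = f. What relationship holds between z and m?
z < m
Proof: Since q = z and q < x, z < x. g = f and x < g, therefore x < f. z < x, so z < f. i ≤ m and m ≤ i, thus i = m. y = l and l = f, hence y = f. Since y | i, f | i. Since i = m, f | m. Since m > 0, f ≤ m. z < f, so z < m.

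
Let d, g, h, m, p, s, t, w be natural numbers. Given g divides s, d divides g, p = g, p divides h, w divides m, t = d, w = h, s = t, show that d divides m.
Because s = t and g divides s, g divides t. Since t = d, g divides d. Since d divides g, g = d. Because w = h and w divides m, h divides m. Since p divides h, p divides m. p = g, so g divides m. Since g = d, d divides m.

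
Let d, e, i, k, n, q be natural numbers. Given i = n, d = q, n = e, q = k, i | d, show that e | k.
i = n and n = e, therefore i = e. From d = q and q = k, d = k. Since i | d, i | k. Since i = e, e | k.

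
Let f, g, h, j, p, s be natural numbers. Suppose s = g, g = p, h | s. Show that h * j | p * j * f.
Since s = g and g = p, s = p. h | s, so h | p. Then h * j | p * j. Then h * j | p * j * f.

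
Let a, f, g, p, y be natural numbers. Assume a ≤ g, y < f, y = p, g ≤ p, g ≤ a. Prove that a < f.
g ≤ a and a ≤ g, so g = a. Since g ≤ p, a ≤ p. y = p and y < f, therefore p < f. Since a ≤ p, a < f.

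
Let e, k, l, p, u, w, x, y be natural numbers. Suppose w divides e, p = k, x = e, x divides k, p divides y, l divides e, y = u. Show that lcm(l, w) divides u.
l divides e and w divides e, thus lcm(l, w) divides e. From x = e and x divides k, e divides k. lcm(l, w) divides e, so lcm(l, w) divides k. Because p = k and p divides y, k divides y. y = u, so k divides u. Since lcm(l, w) divides k, lcm(l, w) divides u.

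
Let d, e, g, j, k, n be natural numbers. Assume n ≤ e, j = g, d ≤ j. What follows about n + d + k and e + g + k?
n + d + k ≤ e + g + k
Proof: j = g and d ≤ j, thus d ≤ g. n ≤ e, so n + d ≤ e + g. Then n + d + k ≤ e + g + k.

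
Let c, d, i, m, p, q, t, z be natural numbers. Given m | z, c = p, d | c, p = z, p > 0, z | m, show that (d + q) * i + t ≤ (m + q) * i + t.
z | m and m | z, so z = m. p = z, so p = m. c = p and d | c, therefore d | p. Since p > 0, d ≤ p. p = m, so d ≤ m. Then d + q ≤ m + q. Then (d + q) * i ≤ (m + q) * i. Then (d + q) * i + t ≤ (m + q) * i + t.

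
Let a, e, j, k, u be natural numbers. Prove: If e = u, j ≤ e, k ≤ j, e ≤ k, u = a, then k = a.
From k ≤ j and j ≤ e, k ≤ e. Because e ≤ k, k = e. e = u, so k = u. Since u = a, k = a.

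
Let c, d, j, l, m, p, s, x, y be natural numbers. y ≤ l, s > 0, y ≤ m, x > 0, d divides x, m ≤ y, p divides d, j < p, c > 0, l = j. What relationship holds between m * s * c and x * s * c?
m * s * c < x * s * c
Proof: y ≤ m and m ≤ y, thus y = m. y ≤ l, so m ≤ l. Since l = j, m ≤ j. Since j < p, m < p. Since p divides d and d divides x, p divides x. Since x > 0, p ≤ x. Since m < p, m < x. Using s > 0, by multiplying by a positive, m * s < x * s. Since c > 0, by multiplying by a positive, m * s * c < x * s * c.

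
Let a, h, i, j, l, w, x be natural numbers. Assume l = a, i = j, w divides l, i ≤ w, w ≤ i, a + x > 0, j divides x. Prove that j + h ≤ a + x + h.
From w ≤ i and i ≤ w, w = i. i = j, so w = j. l = a and w divides l, thus w divides a. w = j, so j divides a. j divides x, so j divides a + x. a + x > 0, so j ≤ a + x. Then j + h ≤ a + x + h.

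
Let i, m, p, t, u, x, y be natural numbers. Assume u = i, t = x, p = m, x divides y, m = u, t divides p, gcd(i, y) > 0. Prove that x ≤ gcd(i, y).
p = m and m = u, hence p = u. Since t divides p, t divides u. u = i, so t divides i. Since t = x, x divides i. x divides y, so x divides gcd(i, y). Since gcd(i, y) > 0, x ≤ gcd(i, y).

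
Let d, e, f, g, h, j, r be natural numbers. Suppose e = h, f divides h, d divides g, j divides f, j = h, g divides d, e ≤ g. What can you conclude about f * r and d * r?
f * r ≤ d * r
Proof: j = h and j divides f, therefore h divides f. Since f divides h, h = f. e = h, so e = f. g divides d and d divides g, so g = d. e ≤ g, so e ≤ d. From e = f, f ≤ d. By multiplying by a non-negative, f * r ≤ d * r.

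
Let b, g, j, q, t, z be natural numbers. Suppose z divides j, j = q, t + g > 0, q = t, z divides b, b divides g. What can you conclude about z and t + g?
z ≤ t + g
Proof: Because j = q and z divides j, z divides q. q = t, so z divides t. Since z divides b and b divides g, z divides g. From z divides t, z divides t + g. t + g > 0, so z ≤ t + g.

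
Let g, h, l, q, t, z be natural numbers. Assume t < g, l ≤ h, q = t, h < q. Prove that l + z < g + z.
l ≤ h and h < q, hence l < q. q = t, so l < t. t < g, so l < g. Then l + z < g + z.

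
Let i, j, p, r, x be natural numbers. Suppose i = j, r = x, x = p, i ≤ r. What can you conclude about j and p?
j ≤ p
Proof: r = x and i ≤ r, therefore i ≤ x. Since x = p, i ≤ p. Since i = j, j ≤ p.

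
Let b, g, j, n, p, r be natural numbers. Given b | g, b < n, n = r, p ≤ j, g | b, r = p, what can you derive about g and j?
g < j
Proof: b | g and g | b, hence b = g. Because n = r and b < n, b < r. b = g, so g < r. Since r = p, g < p. Since p ≤ j, g < j.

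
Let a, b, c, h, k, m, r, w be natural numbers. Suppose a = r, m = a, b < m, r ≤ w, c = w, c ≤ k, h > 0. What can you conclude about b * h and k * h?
b * h < k * h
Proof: From m = a and b < m, b < a. a = r, so b < r. c = w and c ≤ k, hence w ≤ k. r ≤ w, so r ≤ k. Since b < r, b < k. Using h > 0 and multiplying by a positive, b * h < k * h.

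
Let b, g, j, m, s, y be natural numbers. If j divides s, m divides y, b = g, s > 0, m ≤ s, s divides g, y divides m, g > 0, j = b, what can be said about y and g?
y ≤ g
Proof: Because s divides g and g > 0, s ≤ g. From j = b and b = g, j = g. j divides s, so g divides s. s > 0, so g ≤ s. Since s ≤ g, s = g. m divides y and y divides m, hence m = y. m ≤ s, so y ≤ s. s = g, so y ≤ g.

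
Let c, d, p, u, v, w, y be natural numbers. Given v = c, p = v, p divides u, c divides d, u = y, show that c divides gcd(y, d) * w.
Because p = v and v = c, p = c. u = y and p divides u, hence p divides y. p = c, so c divides y. c divides d, so c divides gcd(y, d). Then c divides gcd(y, d) * w.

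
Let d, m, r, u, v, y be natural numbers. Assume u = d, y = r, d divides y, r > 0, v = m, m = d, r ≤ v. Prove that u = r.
y = r and d divides y, hence d divides r. Since r > 0, d ≤ r. From v = m and m = d, v = d. r ≤ v, so r ≤ d. d ≤ r, so d = r. u = d, so u = r.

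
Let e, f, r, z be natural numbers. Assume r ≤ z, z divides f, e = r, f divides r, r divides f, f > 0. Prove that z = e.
f divides r and r divides f, thus f = r. z divides f and f > 0, so z ≤ f. Since f = r, z ≤ r. r ≤ z, so r = z. e = r, so e = z. Then z = e.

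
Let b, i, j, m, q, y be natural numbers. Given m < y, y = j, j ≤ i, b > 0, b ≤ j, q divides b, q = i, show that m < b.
q divides b and b > 0, therefore q ≤ b. q = i, so i ≤ b. Since j ≤ i, j ≤ b. b ≤ j, so j = b. y = j, so y = b. Since m < y, m < b.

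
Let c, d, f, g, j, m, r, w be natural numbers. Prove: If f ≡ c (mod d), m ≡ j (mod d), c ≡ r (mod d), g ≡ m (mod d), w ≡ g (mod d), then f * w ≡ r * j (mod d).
f ≡ c (mod d) and c ≡ r (mod d), thus f ≡ r (mod d). w ≡ g (mod d) and g ≡ m (mod d), thus w ≡ m (mod d). Since m ≡ j (mod d), w ≡ j (mod d). Using f ≡ r (mod d) and multiplying congruences, f * w ≡ r * j (mod d).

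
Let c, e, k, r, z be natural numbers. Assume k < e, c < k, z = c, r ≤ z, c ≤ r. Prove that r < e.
z = c and r ≤ z, thus r ≤ c. Since c ≤ r, c = r. Since c < k and k < e, c < e. c = r, so r < e.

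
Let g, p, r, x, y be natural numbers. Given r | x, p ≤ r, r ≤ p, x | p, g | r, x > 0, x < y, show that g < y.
From p ≤ r and r ≤ p, p = r. x | p, so x | r. Since r | x, r = x. g | r, so g | x. Since x > 0, g ≤ x. Since x < y, g < y.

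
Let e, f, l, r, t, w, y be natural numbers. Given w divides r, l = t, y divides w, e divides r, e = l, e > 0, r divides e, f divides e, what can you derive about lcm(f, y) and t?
lcm(f, y) ≤ t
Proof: e = l and l = t, therefore e = t. r divides e and e divides r, so r = e. y divides w and w divides r, thus y divides r. Since r = e, y divides e. Since f divides e, lcm(f, y) divides e. From e > 0, lcm(f, y) ≤ e. Since e = t, lcm(f, y) ≤ t.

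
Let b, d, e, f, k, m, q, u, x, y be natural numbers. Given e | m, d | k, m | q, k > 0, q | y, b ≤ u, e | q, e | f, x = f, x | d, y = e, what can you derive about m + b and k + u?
m + b ≤ k + u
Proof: Because y = e and q | y, q | e. e | q, so q = e. m | q, so m | e. Because e | m, e = m. Because x = f and x | d, f | d. From e | f, e | d. Since d | k, e | k. From e = m, m | k. k > 0, so m ≤ k. b ≤ u, so m + b ≤ k + u.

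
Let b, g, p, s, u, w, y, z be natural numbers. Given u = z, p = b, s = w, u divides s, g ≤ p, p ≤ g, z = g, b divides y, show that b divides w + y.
Since g ≤ p and p ≤ g, g = p. z = g, so z = p. From p = b, z = b. s = w and u divides s, therefore u divides w. Since u = z, z divides w. Since z = b, b divides w. Since b divides y, b divides w + y.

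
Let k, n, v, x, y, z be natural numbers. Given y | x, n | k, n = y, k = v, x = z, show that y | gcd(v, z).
Because n = y and n | k, y | k. Since k = v, y | v. From x = z and y | x, y | z. y | v, so y | gcd(v, z).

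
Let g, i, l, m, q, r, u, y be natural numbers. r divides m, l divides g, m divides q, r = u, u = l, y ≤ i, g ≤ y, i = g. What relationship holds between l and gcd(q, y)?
l divides gcd(q, y)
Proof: Because r = u and u = l, r = l. Because r divides m and m divides q, r divides q. Since r = l, l divides q. i = g and y ≤ i, thus y ≤ g. g ≤ y, so g = y. l divides g, so l divides y. Since l divides q, l divides gcd(q, y).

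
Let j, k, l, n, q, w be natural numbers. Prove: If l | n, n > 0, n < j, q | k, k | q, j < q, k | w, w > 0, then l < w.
l | n and n > 0, hence l ≤ n. Because q | k and k | q, q = k. j < q, so j < k. Since k | w and w > 0, k ≤ w. From j < k, j < w. Since n < j, n < w. Since l ≤ n, l < w.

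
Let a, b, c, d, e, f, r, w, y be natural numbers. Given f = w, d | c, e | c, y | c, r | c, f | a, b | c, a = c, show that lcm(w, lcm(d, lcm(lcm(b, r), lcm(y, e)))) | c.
Since f = w and f | a, w | a. Since a = c, w | c. b | c and r | c, thus lcm(b, r) | c. y | c and e | c, thus lcm(y, e) | c. Since lcm(b, r) | c, lcm(lcm(b, r), lcm(y, e)) | c. d | c, so lcm(d, lcm(lcm(b, r), lcm(y, e))) | c. Since w | c, lcm(w, lcm(d, lcm(lcm(b, r), lcm(y, e)))) | c.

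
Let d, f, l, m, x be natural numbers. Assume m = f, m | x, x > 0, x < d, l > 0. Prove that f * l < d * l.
Because m | x and x > 0, m ≤ x. m = f, so f ≤ x. Since x < d, f < d. Since l > 0, f * l < d * l.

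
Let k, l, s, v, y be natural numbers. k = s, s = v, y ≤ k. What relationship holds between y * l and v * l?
y * l ≤ v * l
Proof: k = s and s = v, therefore k = v. From y ≤ k, y ≤ v. Then y * l ≤ v * l.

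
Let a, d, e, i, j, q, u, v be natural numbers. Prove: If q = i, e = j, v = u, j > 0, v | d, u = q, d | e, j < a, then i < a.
Because u = q and q = i, u = i. Since v | d and d | e, v | e. Since v = u, u | e. Since e = j, u | j. Since j > 0, u ≤ j. Since j < a, u < a. u = i, so i < a.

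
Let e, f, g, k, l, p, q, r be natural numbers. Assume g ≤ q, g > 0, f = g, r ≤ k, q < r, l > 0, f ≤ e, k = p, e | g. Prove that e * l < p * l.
Because f = g and f ≤ e, g ≤ e. Because e | g and g > 0, e ≤ g. g ≤ e, so g = e. g ≤ q and q < r, so g < r. From k = p and r ≤ k, r ≤ p. Since g < r, g < p. g = e, so e < p. Since l > 0, e * l < p * l.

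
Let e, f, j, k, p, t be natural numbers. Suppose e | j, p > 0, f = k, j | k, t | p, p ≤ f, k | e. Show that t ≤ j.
Because k | e and e | j, k | j. Because j | k, k = j. t | p and p > 0, so t ≤ p. Since f = k and p ≤ f, p ≤ k. Since t ≤ p, t ≤ k. k = j, so t ≤ j.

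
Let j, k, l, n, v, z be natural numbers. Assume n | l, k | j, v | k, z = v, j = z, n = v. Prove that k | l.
j = z and z = v, therefore j = v. k | j, so k | v. From v | k, v = k. From n = v and n | l, v | l. v = k, so k | l.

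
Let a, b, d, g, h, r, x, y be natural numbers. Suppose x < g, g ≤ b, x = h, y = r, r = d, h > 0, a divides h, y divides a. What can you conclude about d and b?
d < b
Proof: y = r and r = d, thus y = d. Since y divides a and a divides h, y divides h. h > 0, so y ≤ h. Since y = d, d ≤ h. x < g and g ≤ b, so x < b. Since x = h, h < b. d ≤ h, so d < b.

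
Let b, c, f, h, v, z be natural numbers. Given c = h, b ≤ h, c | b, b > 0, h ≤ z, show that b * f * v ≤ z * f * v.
From c = h and c | b, h | b. b > 0, so h ≤ b. b ≤ h, so h = b. Since h ≤ z, b ≤ z. Then b * f ≤ z * f. Then b * f * v ≤ z * f * v.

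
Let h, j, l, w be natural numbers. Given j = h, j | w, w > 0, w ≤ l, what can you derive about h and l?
h ≤ l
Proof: j | w and w > 0, so j ≤ w. Since j = h, h ≤ w. Since w ≤ l, h ≤ l.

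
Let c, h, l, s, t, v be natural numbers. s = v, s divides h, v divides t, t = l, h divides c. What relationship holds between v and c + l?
v divides c + l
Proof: s = v and s divides h, thus v divides h. h divides c, so v divides c. t = l and v divides t, hence v divides l. Since v divides c, v divides c + l.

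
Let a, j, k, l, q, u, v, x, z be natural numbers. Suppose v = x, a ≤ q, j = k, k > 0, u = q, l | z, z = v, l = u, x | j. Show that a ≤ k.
z = v and l | z, thus l | v. Since v = x, l | x. Because l = u, u | x. From j = k and x | j, x | k. u | x, so u | k. Since u = q, q | k. k > 0, so q ≤ k. Since a ≤ q, a ≤ k.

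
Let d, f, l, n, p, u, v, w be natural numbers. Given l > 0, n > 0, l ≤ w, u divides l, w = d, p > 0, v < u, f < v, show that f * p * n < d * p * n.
Because f < v and v < u, f < u. u divides l and l > 0, so u ≤ l. f < u, so f < l. w = d and l ≤ w, thus l ≤ d. Since f < l, f < d. Since p > 0, by multiplying by a positive, f * p < d * p. Because n > 0, by multiplying by a positive, f * p * n < d * p * n.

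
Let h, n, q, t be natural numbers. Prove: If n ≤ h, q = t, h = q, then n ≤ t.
Since h = q and q = t, h = t. Since n ≤ h, n ≤ t.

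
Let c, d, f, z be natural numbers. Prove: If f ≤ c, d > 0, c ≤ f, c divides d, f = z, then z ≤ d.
Because c ≤ f and f ≤ c, c = f. f = z, so c = z. c divides d, so z divides d. Since d > 0, z ≤ d.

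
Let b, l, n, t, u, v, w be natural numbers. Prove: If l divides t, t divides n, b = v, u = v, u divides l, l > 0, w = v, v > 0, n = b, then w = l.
Because u = v and u divides l, v divides l. Since l > 0, v ≤ l. Because n = b and b = v, n = v. Since t divides n, t divides v. Since l divides t, l divides v. v > 0, so l ≤ v. v ≤ l, so v = l. From w = v, w = l.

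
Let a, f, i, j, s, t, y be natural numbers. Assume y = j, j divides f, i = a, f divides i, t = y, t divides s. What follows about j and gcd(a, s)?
j divides gcd(a, s)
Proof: Since i = a and f divides i, f divides a. j divides f, so j divides a. From t = y and y = j, t = j. Since t divides s, j divides s. Since j divides a, j divides gcd(a, s).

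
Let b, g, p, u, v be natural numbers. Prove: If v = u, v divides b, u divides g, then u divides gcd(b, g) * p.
Since v = u and v divides b, u divides b. u divides g, so u divides gcd(b, g). Then u divides gcd(b, g) * p.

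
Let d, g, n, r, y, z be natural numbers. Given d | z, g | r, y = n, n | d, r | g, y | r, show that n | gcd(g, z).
r | g and g | r, thus r = g. Since y = n and y | r, n | r. Since r = g, n | g. Since n | d and d | z, n | z. n | g, so n | gcd(g, z).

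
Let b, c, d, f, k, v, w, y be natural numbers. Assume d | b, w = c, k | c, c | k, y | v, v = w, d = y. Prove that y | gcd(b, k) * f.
d = y and d | b, therefore y | b. v = w and w = c, hence v = c. From c | k and k | c, c = k. Since v = c, v = k. Since y | v, y | k. y | b, so y | gcd(b, k). Then y | gcd(b, k) * f.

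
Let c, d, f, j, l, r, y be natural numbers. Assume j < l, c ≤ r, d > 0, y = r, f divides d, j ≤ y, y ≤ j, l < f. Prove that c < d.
From j ≤ y and y ≤ j, j = y. Since y = r, j = r. j < l and l < f, thus j < f. Since f divides d and d > 0, f ≤ d. j < f, so j < d. j = r, so r < d. Because c ≤ r, c < d.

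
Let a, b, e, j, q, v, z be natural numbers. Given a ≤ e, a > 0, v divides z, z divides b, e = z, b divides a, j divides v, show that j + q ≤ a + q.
z divides b and b divides a, thus z divides a. a > 0, so z ≤ a. Because e = z and a ≤ e, a ≤ z. Since z ≤ a, z = a. Because j divides v and v divides z, j divides z. z = a, so j divides a. Since a > 0, j ≤ a. Then j + q ≤ a + q.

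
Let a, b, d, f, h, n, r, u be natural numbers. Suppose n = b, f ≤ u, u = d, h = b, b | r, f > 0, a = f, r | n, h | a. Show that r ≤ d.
n = b and r | n, hence r | b. Since b | r, b = r. Since h = b, h = r. Because a = f and h | a, h | f. f > 0, so h ≤ f. u = d and f ≤ u, hence f ≤ d. Since h ≤ f, h ≤ d. h = r, so r ≤ d.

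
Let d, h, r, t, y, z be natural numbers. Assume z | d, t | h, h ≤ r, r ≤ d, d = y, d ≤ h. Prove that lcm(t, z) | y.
h ≤ r and r ≤ d, hence h ≤ d. Since d ≤ h, h = d. t | h, so t | d. Since z | d, lcm(t, z) | d. d = y, so lcm(t, z) | y.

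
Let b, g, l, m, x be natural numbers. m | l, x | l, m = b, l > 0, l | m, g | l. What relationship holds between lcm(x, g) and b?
lcm(x, g) ≤ b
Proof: l | m and m | l, thus l = m. Because m = b, l = b. From x | l and g | l, lcm(x, g) | l. l > 0, so lcm(x, g) ≤ l. Since l = b, lcm(x, g) ≤ b.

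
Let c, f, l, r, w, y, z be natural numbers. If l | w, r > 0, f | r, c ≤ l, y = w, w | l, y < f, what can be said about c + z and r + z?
c + z < r + z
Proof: w | l and l | w, therefore w = l. From y = w and y < f, w < f. Since w = l, l < f. Because c ≤ l, c < f. Since f | r and r > 0, f ≤ r. Since c < f, c < r. Then c + z < r + z.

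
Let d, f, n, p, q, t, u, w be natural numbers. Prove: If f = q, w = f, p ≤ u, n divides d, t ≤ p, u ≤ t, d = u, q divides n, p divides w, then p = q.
Because w = f and f = q, w = q. p divides w, so p divides q. u ≤ t and t ≤ p, therefore u ≤ p. From p ≤ u, u = p. q divides n and n divides d, so q divides d. d = u, so q divides u. u = p, so q divides p. p divides q, so p = q.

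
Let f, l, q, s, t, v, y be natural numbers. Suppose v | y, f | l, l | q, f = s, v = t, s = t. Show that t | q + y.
Since f = s and s = t, f = t. Since f | l, t | l. From l | q, t | q. Since v = t and v | y, t | y. Since t | q, t | q + y.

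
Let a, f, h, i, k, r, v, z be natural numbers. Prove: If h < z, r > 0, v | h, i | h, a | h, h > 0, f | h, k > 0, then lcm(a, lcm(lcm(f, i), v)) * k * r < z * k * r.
f | h and i | h, hence lcm(f, i) | h. Since v | h, lcm(lcm(f, i), v) | h. Since a | h, lcm(a, lcm(lcm(f, i), v)) | h. From h > 0, lcm(a, lcm(lcm(f, i), v)) ≤ h. h < z, so lcm(a, lcm(lcm(f, i), v)) < z. Since k > 0, lcm(a, lcm(lcm(f, i), v)) * k < z * k. r > 0, so lcm(a, lcm(lcm(f, i), v)) * k * r < z * k * r.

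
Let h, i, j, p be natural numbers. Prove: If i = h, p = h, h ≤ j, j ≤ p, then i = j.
p = h and j ≤ p, therefore j ≤ h. Since h ≤ j, h = j. Since i = h, i = j.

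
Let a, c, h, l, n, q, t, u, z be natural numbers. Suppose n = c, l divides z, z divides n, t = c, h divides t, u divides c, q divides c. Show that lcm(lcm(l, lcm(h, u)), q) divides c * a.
l divides z and z divides n, thus l divides n. Since n = c, l divides c. Since t = c and h divides t, h divides c. Because u divides c, lcm(h, u) divides c. Since l divides c, lcm(l, lcm(h, u)) divides c. Since q divides c, lcm(lcm(l, lcm(h, u)), q) divides c. Then lcm(lcm(l, lcm(h, u)), q) divides c * a.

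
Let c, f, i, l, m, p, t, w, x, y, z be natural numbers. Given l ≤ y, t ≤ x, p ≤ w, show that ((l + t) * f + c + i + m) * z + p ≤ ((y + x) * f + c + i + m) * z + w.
Since l ≤ y and t ≤ x, l + t ≤ y + x. By multiplying by a non-negative, (l + t) * f ≤ (y + x) * f. Then (l + t) * f + c ≤ (y + x) * f + c. Then (l + t) * f + c + i ≤ (y + x) * f + c + i. Then (l + t) * f + c + i + m ≤ (y + x) * f + c + i + m. By multiplying by a non-negative, ((l + t) * f + c + i + m) * z ≤ ((y + x) * f + c + i + m) * z. Since p ≤ w, ((l + t) * f + c + i + m) * z + p ≤ ((y + x) * f + c + i + m) * z + w.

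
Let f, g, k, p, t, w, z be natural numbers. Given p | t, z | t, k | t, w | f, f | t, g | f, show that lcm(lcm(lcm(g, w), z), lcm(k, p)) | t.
Because g | f and w | f, lcm(g, w) | f. From f | t, lcm(g, w) | t. Since z | t, lcm(lcm(g, w), z) | t. From k | t and p | t, lcm(k, p) | t. Because lcm(lcm(g, w), z) | t, lcm(lcm(lcm(g, w), z), lcm(k, p)) | t.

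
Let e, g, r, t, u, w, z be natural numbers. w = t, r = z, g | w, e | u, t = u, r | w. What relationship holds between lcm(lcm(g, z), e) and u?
lcm(lcm(g, z), e) | u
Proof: From w = t and t = u, w = u. Because r = z and r | w, z | w. Since g | w, lcm(g, z) | w. Since w = u, lcm(g, z) | u. e | u, so lcm(lcm(g, z), e) | u.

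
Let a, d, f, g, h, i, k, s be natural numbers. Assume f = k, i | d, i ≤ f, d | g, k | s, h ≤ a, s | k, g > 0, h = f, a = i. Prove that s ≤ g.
Since h = f and h ≤ a, f ≤ a. Since a = i, f ≤ i. Because i ≤ f, i = f. k | s and s | k, thus k = s. Because f = k, f = s. i = f, so i = s. i | d and d | g, hence i | g. i = s, so s | g. g > 0, so s ≤ g.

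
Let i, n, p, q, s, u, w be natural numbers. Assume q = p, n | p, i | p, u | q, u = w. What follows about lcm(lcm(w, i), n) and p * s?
lcm(lcm(w, i), n) | p * s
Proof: q = p and u | q, hence u | p. Since u = w, w | p. i | p, so lcm(w, i) | p. n | p, so lcm(lcm(w, i), n) | p. Then lcm(lcm(w, i), n) | p * s.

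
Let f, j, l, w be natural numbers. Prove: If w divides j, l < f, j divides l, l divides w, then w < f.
From w divides j and j divides l, w divides l. l divides w, so l = w. l < f, so w < f.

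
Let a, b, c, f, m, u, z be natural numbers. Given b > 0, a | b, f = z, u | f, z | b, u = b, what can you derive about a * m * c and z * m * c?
a * m * c ≤ z * m * c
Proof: u = b and u | f, hence b | f. Since f = z, b | z. z | b, so b = z. a | b and b > 0, so a ≤ b. From b = z, a ≤ z. Then a * m ≤ z * m. Then a * m * c ≤ z * m * c.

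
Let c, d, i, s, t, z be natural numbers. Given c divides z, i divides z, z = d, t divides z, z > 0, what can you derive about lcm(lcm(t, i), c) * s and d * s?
lcm(lcm(t, i), c) * s ≤ d * s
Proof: t divides z and i divides z, so lcm(t, i) divides z. Because c divides z, lcm(lcm(t, i), c) divides z. Since z > 0, lcm(lcm(t, i), c) ≤ z. Since z = d, lcm(lcm(t, i), c) ≤ d. By multiplying by a non-negative, lcm(lcm(t, i), c) * s ≤ d * s.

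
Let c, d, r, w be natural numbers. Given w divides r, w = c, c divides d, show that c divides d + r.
w = c and w divides r, thus c divides r. Since c divides d, c divides d + r.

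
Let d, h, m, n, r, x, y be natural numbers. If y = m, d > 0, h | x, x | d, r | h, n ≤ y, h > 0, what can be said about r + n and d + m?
r + n ≤ d + m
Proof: r | h and h > 0, thus r ≤ h. Since h | x and x | d, h | d. d > 0, so h ≤ d. r ≤ h, so r ≤ d. Since y = m and n ≤ y, n ≤ m. r ≤ d, so r + n ≤ d + m.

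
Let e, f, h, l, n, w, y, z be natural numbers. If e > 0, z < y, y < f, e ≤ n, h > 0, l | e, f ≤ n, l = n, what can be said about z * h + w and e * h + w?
z * h + w < e * h + w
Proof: z < y and y < f, therefore z < f. l = n and l | e, thus n | e. Since e > 0, n ≤ e. Since e ≤ n, n = e. Since f ≤ n, f ≤ e. z < f, so z < e. From h > 0, z * h < e * h. Then z * h + w < e * h + w.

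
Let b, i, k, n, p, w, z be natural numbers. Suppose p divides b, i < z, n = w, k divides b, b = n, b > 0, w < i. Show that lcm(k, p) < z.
b = n and n = w, hence b = w. From k divides b and p divides b, lcm(k, p) divides b. Since b > 0, lcm(k, p) ≤ b. b = w, so lcm(k, p) ≤ w. w < i and i < z, hence w < z. Because lcm(k, p) ≤ w, lcm(k, p) < z.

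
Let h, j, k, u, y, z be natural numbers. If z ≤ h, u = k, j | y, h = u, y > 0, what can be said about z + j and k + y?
z + j ≤ k + y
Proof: Since h = u and u = k, h = k. z ≤ h, so z ≤ k. j | y and y > 0, therefore j ≤ y. Since z ≤ k, z + j ≤ k + y.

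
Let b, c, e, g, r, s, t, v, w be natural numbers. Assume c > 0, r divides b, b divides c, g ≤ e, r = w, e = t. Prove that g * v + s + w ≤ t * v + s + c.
e = t and g ≤ e, therefore g ≤ t. By multiplying by a non-negative, g * v ≤ t * v. Then g * v + s ≤ t * v + s. From r divides b and b divides c, r divides c. Since c > 0, r ≤ c. r = w, so w ≤ c. g * v + s ≤ t * v + s, so g * v + s + w ≤ t * v + s + c.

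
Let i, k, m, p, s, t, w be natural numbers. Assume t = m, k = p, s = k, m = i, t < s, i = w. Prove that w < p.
s = k and k = p, thus s = p. From t < s, t < p. t = m, so m < p. m = i, so i < p. i = w, so w < p.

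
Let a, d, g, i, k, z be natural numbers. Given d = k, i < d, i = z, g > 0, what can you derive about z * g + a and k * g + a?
z * g + a < k * g + a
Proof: d = k and i < d, therefore i < k. Since i = z, z < k. g > 0, so z * g < k * g. Then z * g + a < k * g + a.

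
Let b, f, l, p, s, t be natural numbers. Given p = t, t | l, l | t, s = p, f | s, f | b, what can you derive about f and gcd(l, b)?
f | gcd(l, b)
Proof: Because t | l and l | t, t = l. p = t, so p = l. s = p and f | s, hence f | p. Since p = l, f | l. f | b, so f | gcd(l, b).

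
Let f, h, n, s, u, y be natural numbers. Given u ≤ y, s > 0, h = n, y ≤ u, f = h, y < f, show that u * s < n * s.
Because y ≤ u and u ≤ y, y = u. f = h and h = n, therefore f = n. y < f, so y < n. y = u, so u < n. Combining with s > 0, by multiplying by a positive, u * s < n * s.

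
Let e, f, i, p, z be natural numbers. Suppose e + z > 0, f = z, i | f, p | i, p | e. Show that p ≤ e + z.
Because p | i and i | f, p | f. Since f = z, p | z. Since p | e, p | e + z. Since e + z > 0, p ≤ e + z.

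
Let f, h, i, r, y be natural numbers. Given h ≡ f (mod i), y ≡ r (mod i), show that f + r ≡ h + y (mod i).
h ≡ f (mod i) and y ≡ r (mod i), therefore h + y ≡ f + r (mod i). Then f + r ≡ h + y (mod i).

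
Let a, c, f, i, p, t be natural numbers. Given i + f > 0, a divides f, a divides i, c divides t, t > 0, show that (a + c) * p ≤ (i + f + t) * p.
Since a divides i and a divides f, a divides i + f. i + f > 0, so a ≤ i + f. c divides t and t > 0, therefore c ≤ t. Since a ≤ i + f, a + c ≤ i + f + t. By multiplying by a non-negative, (a + c) * p ≤ (i + f + t) * p.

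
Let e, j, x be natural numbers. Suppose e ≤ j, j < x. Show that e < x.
Because e ≤ j and j < x, by transitivity, e < x.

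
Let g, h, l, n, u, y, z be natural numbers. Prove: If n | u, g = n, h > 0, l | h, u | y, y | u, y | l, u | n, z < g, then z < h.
From n | u and u | n, n = u. Since g = n, g = u. z < g, so z < u. y | u and u | y, so y = u. Since y | l, u | l. l | h, so u | h. Since h > 0, u ≤ h. Since z < u, z < h.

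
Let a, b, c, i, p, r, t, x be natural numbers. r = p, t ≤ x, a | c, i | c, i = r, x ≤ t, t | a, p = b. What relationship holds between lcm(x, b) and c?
lcm(x, b) | c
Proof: Since t ≤ x and x ≤ t, t = x. t | a and a | c, therefore t | c. t = x, so x | c. Because r = p and p = b, r = b. i = r and i | c, hence r | c. Since r = b, b | c. x | c, so lcm(x, b) | c.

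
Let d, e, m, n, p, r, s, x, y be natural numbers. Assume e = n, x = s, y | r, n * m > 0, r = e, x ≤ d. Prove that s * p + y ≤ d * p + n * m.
x = s and x ≤ d, hence s ≤ d. Then s * p ≤ d * p. r = e and e = n, therefore r = n. y | r, so y | n. Then y | n * m. Because n * m > 0, y ≤ n * m. s * p ≤ d * p, so s * p + y ≤ d * p + n * m.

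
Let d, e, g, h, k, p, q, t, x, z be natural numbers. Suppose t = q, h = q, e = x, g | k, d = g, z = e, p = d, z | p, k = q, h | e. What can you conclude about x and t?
x = t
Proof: Because h = q and h | e, q | e. p = d and d = g, therefore p = g. Since z | p, z | g. Since k = q and g | k, g | q. From z | g, z | q. Since z = e, e | q. Since q | e, q = e. Since t = q, t = e. From e = x, t = x. Then x = t.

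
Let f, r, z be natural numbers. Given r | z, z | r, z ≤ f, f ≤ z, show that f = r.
Because f ≤ z and z ≤ f, f = z. Since z | r and r | z, z = r. f = z, so f = r.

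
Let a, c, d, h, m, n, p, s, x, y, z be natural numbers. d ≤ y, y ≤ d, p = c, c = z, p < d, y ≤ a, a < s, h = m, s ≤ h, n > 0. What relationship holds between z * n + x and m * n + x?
z * n + x < m * n + x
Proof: d ≤ y and y ≤ d, hence d = y. p = c and c = z, hence p = z. p < d, so z < d. Because d = y, z < y. Since y ≤ a and a < s, y < s. Since z < y, z < s. Because h = m and s ≤ h, s ≤ m. z < s, so z < m. n > 0, so z * n < m * n. Then z * n + x < m * n + x.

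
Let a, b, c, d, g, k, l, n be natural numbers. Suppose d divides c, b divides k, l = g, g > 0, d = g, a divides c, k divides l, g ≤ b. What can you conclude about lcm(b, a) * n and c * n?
lcm(b, a) * n divides c * n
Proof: b divides k and k divides l, hence b divides l. l = g, so b divides g. g > 0, so b ≤ g. Since g ≤ b, g = b. d = g and d divides c, so g divides c. Since g = b, b divides c. Since a divides c, lcm(b, a) divides c. Then lcm(b, a) * n divides c * n.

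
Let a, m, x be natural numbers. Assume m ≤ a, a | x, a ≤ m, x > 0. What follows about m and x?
m ≤ x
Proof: Because a ≤ m and m ≤ a, a = m. Since a | x, m | x. x > 0, so m ≤ x.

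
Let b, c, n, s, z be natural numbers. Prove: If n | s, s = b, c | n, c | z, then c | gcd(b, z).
s = b and n | s, therefore n | b. From c | n, c | b. c | z, so c | gcd(b, z).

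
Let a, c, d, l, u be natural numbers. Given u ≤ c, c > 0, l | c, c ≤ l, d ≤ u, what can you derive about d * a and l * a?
d * a ≤ l * a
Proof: l | c and c > 0, therefore l ≤ c. Since c ≤ l, c = l. d ≤ u and u ≤ c, so d ≤ c. c = l, so d ≤ l. Then d * a ≤ l * a.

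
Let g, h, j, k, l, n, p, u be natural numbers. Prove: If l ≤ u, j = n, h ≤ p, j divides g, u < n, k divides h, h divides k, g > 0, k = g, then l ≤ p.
l ≤ u and u < n, so l < n. Because j = n and j divides g, n divides g. g > 0, so n ≤ g. h divides k and k divides h, therefore h = k. Because k = g, h = g. From h ≤ p, g ≤ p. Because n ≤ g, n ≤ p. l < n, so l < p. Then l ≤ p.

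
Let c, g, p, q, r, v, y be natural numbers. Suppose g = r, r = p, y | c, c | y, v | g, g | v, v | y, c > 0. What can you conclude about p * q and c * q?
p * q ≤ c * q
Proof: g = r and r = p, hence g = p. y | c and c | y, hence y = c. v | g and g | v, therefore v = g. Since v | y, g | y. Since y = c, g | c. Because c > 0, g ≤ c. Since g = p, p ≤ c. Then p * q ≤ c * q.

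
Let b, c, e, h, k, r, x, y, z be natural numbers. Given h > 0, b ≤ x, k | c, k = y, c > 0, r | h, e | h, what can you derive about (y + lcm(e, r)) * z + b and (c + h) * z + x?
(y + lcm(e, r)) * z + b ≤ (c + h) * z + x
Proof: k | c and c > 0, therefore k ≤ c. Since k = y, y ≤ c. e | h and r | h, hence lcm(e, r) | h. Since h > 0, lcm(e, r) ≤ h. Since y ≤ c, y + lcm(e, r) ≤ c + h. Then (y + lcm(e, r)) * z ≤ (c + h) * z. Since b ≤ x, (y + lcm(e, r)) * z + b ≤ (c + h) * z + x.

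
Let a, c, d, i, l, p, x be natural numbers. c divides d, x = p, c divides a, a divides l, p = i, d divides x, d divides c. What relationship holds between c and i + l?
c divides i + l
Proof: d divides c and c divides d, hence d = c. x = p and p = i, therefore x = i. Since d divides x, d divides i. Since d = c, c divides i. c divides a and a divides l, thus c divides l. c divides i, so c divides i + l.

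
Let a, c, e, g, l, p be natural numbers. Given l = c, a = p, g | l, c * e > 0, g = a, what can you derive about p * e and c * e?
p * e ≤ c * e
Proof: g = a and a = p, hence g = p. l = c and g | l, thus g | c. g = p, so p | c. Then p * e | c * e. c * e > 0, so p * e ≤ c * e.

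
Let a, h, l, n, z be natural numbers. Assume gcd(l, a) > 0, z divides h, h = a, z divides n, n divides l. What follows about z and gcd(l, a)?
z ≤ gcd(l, a)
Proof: Since z divides n and n divides l, z divides l. h = a and z divides h, thus z divides a. Since z divides l, z divides gcd(l, a). Since gcd(l, a) > 0, z ≤ gcd(l, a).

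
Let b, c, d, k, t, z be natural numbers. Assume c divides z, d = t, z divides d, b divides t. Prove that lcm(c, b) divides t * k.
From d = t and z divides d, z divides t. c divides z, so c divides t. Since b divides t, lcm(c, b) divides t. Then lcm(c, b) divides t * k.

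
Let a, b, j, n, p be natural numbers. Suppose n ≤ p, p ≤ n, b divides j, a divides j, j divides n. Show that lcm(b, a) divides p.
n ≤ p and p ≤ n, therefore n = p. b divides j and a divides j, therefore lcm(b, a) divides j. From j divides n, lcm(b, a) divides n. Since n = p, lcm(b, a) divides p.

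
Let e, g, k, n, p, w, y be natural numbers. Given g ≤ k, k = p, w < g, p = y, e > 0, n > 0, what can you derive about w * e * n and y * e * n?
w * e * n < y * e * n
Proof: k = p and p = y, hence k = y. g ≤ k, so g ≤ y. w < g, so w < y. e > 0, so w * e < y * e. Since n > 0, w * e * n < y * e * n.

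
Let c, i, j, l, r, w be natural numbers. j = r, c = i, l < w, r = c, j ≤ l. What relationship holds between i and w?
i < w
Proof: j = r and r = c, so j = c. Since c = i, j = i. Since j ≤ l, i ≤ l. l < w, so i < w.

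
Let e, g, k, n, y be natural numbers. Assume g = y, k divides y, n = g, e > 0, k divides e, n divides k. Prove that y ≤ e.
n = g and g = y, so n = y. Since n divides k, y divides k. Since k divides y, k = y. From k divides e and e > 0, k ≤ e. k = y, so y ≤ e.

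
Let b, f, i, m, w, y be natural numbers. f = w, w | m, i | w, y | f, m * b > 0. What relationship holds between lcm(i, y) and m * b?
lcm(i, y) ≤ m * b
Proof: From f = w and y | f, y | w. From i | w, lcm(i, y) | w. Since w | m, lcm(i, y) | m. Then lcm(i, y) | m * b. Because m * b > 0, lcm(i, y) ≤ m * b.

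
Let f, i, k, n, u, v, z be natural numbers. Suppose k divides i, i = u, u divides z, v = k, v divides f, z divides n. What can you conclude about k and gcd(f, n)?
k divides gcd(f, n)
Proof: v = k and v divides f, hence k divides f. i = u and k divides i, thus k divides u. u divides z, so k divides z. From z divides n, k divides n. Since k divides f, k divides gcd(f, n).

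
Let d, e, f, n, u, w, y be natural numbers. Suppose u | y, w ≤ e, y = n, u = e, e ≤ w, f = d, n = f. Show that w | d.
e ≤ w and w ≤ e, hence e = w. Since u = e, u = w. Because y = n and n = f, y = f. Since u | y, u | f. Since f = d, u | d. Since u = w, w | d.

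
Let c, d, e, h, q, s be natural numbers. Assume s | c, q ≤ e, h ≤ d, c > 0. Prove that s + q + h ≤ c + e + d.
s | c and c > 0, so s ≤ c. q ≤ e, so s + q ≤ c + e. Since h ≤ d, s + q + h ≤ c + e + d.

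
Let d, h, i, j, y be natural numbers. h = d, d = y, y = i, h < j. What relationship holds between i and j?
i < j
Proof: Because h = d and d = y, h = y. Since y = i, h = i. h < j, so i < j.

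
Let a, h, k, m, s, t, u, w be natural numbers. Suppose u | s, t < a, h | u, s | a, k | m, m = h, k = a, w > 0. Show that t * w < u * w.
Because m = h and k | m, k | h. k = a, so a | h. From h | u, a | u. u | s and s | a, hence u | a. a | u, so a = u. t < a, so t < u. w > 0, so t * w < u * w.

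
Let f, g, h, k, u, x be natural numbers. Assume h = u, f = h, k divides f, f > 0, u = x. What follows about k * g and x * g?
k * g ≤ x * g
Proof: f = h and h = u, therefore f = u. Since u = x, f = x. k divides f and f > 0, hence k ≤ f. Since f = x, k ≤ x. By multiplying by a non-negative, k * g ≤ x * g.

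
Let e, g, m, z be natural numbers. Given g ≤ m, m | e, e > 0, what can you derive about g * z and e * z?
g * z ≤ e * z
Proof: m | e and e > 0, so m ≤ e. g ≤ m, so g ≤ e. Then g * z ≤ e * z.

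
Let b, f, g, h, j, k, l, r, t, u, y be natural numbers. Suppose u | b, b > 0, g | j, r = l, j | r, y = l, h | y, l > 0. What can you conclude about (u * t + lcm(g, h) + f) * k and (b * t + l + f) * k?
(u * t + lcm(g, h) + f) * k ≤ (b * t + l + f) * k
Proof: Since u | b and b > 0, u ≤ b. Then u * t ≤ b * t. r = l and j | r, thus j | l. g | j, so g | l. From y = l and h | y, h | l. Since g | l, lcm(g, h) | l. l > 0, so lcm(g, h) ≤ l. Then lcm(g, h) + f ≤ l + f. Since u * t ≤ b * t, u * t + lcm(g, h) + f ≤ b * t + l + f. Then (u * t + lcm(g, h) + f) * k ≤ (b * t + l + f) * k.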